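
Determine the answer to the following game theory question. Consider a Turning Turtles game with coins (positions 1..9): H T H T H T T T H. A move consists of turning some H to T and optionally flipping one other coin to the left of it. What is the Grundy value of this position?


Coins: H T H T H T T T H
Key fact: a single head at position k behaves exactly like a Nim heap of size k (turning it to T and optionally flipping a coin at j < k corresponds to moving the heap from k to j, or to 0), and heads combine as a disjunctive sum (two heads at the same place would cancel, matching j XOR j = 0). So the Nim-value is the XOR of the 1-indexed positions of the heads.
Face-up positions (1-indexed): [1, 3, 5, 9]
XOR 0 with 1: 0 XOR 1 = 1
XOR 1 with 3: 1 XOR 3 = 2
XOR 2 with 5: 2 XOR 5 = 7
XOR 7 with 9: 7 XOR 9 = 14
Nim-value = 14

14


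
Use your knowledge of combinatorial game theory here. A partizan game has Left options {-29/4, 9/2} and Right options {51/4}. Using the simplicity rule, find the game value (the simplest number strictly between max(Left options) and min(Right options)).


Left options: {-29/4, 9/2}, max = 9/2
Right options: {51/4}, min = 51/4
All options are numbers and max(Left) < min(Right), so by the simplicity theorem the value is the simplest (earliest-born) number strictly between 9/2 and 51/4.
Integers 5 through 12 all lie strictly between 9/2 and 51/4.
Among integers, the simplest (lowest birthday = smallest |n|; 0 is born on day 0, +-n on day n) is 5.
No non-integer in the interval can be simpler: if x is a non-integer in the interval, then floor(x) or ceil(x) also lies in the interval (the interval contains an integer), and both are proper prefixes of x's sign expansion, i.e. born earlier. So the game value is 5.
Game value = 5

5


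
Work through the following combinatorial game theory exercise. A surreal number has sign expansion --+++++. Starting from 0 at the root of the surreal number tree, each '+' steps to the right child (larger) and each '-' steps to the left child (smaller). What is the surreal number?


Sign expansion: --+++++
Rule: track bounds (lo, hi), initially (-inf, +inf). On '+', the current value becomes lo and we move to the simplest number in (value, hi): value + 1 if hi = +inf, otherwise the midpoint (value + hi)/2. On '-', the current value becomes hi and we move to value - 1 if lo = -inf, otherwise the midpoint (lo + value)/2.
Start at 0.
Step 1: sign = -, move left. Bounds: (-inf, 0). Value = -1
Step 2: sign = -, move left. Bounds: (-inf, -1). Value = -2
Step 3: sign = +, move right. Bounds: (-2, -1). Value = -3/2
Step 4: sign = +, move right. Bounds: (-3/2, -1). Value = -5/4
Step 5: sign = +, move right. Bounds: (-5/4, -1). Value = -9/8
Step 6: sign = +, move right. Bounds: (-9/8, -1). Value = -17/16
Step 7: sign = +, move right. Bounds: (-17/16, -1). Value = -33/32
The surreal number with sign expansion --+++++ is -33/32.

-33/32


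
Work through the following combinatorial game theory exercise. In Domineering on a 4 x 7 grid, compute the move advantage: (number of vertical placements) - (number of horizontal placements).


Board is 4 x 7 (rows x cols).
Left (vertical) placements: (rows-1) * cols = 3 * 7 = 21
Right (horizontal) placements: rows * (cols-1) = 4 * 6 = 24
Advantage = Left - Right = 21 - 24 = -3

-3


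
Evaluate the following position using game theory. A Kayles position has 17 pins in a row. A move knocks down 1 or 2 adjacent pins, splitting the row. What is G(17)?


Kayles: a move removes 1 or 2 adjacent pins from a contiguous row.
Removing pins from a row of k leaves two independent rows (a, b) with a + b = k - 1 (one pin) or a + b = k - 2 (two pins); an end removal gives a = 0.
By Sprague-Grundy, G(k) = mex{ G(a) XOR G(b) } over all these splits. G(0) = 0.
G(1): splits (0,0):0^0=0 -> mex({0}) = 1
G(2): splits (0,1):0^1=1 (0,0):0^0=0 -> mex({0, 1}) = 2
G(3): splits (0,2):0^2=2 (1,1):1^1=0 (0,1):0^1=1 -> mex({0, 1, 2}) = 3
G(4): splits (0,3):0^3=3 (1,2):1^2=3 (0,2):0^2=2 (1,1):1^1=0 -> mex({0, 2, 3}) = 1
G(5): splits (0,4):0^1=1 (1,3):1^3=2 (2,2):2^2=0 (0,3):0^3=3 (1,2):1^2=3 -> mex({0, 1, 2, 3}) = 4
G(6) = mex({0, 1, 2, 4}) = 3
G(7) = mex({0, 1, 3, 4, 5}) = 2
G(8) = mex({0, 2, 3, 5, 6}) = 1
G(9) = mex({0, 1, 2, 3, 6, 7}) = 4
G(10) = mex({0, 1, 3, 4, 5, 7}) = 2
G(11) = mex({0, 1, 2, 3, 4, 5}) = 6
G(12) = mex({0, 1, 2, 3, 5, 6, 7}) = 4
G(13) = mex({0, 2, 3, 4, 6, 7}) = 1
G(14) = mex({0, 1, 4, 5, 6, 7}) = 2
G(15) = mex({0, 1, 2, 3, 4, 5, 6}) = 7
G(16) = mex({0, 2, 3, 5, 6, 7}) = 1
G(17) = mex({0, 1, 2, 3, 5, 6, 7}) = 4
Therefore G(17) = 4.

4


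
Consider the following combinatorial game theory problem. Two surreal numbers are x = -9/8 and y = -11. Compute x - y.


x = -9/8, y = -11
Converting to common denominator: 8
x = -9/8, y = -88/8
x - y = -9/8 - -11 = 79/8

79/8


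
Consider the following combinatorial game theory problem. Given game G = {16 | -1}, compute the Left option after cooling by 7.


Original game: {16 | -1} (a switch {a | b} with a > b).
Cooling by t (for t below the temperature (a - b)/2 = 17/2) taxes each move by t: {a | b} cooled by t is {a - t | b + t}.
Cooling amount: t = 7
Cooled Left option: 16 - 7 = 9
Cooled Right option: -1 + 7 = 6
Cooled game: {9 | 6}
Left option = 9

9


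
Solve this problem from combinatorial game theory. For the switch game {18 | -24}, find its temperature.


The game is {18 | -24}, a switch {a | b} with numbers a > b.
Cooling {a | b} by t gives {a - t | b + t}, which stops being hot when a - t = b + t, i.e. at t = (a - b)/2. So the temperature of a switch is (a - b)/2.
Temperature = (Left option - Right option) / 2
= (18 - (-24)) / 2
= 42 / 2
= 21

21


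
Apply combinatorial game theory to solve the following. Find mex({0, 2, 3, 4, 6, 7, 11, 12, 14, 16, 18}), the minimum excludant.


Set = {0, 2, 3, 4, 6, 7, 11, 12, 14, 16, 18}
0 is in the set.
1 is NOT in the set. This is the mex.
mex = 1

1


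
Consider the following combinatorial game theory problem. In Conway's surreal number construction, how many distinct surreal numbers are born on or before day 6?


Day 0: {|} = 0 is born. Count = 1.
Day n: the number of surreal numbers born by day n is 2^(n+1) - 1.
By day 0: 2^1 - 1 = 1
By day 1: 2^2 - 1 = 3
By day 2: 2^3 - 1 = 7
By day 3: 2^4 - 1 = 15
By day 4: 2^5 - 1 = 31
By day 5: 2^6 - 1 = 63
By day 6: 2^7 - 1 = 127
By day 6: 127 surreal numbers.

127


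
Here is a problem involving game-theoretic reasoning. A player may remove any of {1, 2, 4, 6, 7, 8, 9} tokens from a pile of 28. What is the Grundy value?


The subtraction set is S = {1, 2, 4, 6, 7, 8, 9}.
G(k) = mex{ G(k - s) : s in S, s <= k }. We compute iteratively: G(0) = 0.
G(1) = mex({0}) = 1
G(2) = mex({0, 1}) = 2
G(3) = mex({1, 2}) = 0
G(4) = mex({0, 2}) = 1
G(5) = mex({0, 1}) = 2
G(6) = mex({0, 1, 2}) = 3
G(7) = mex({0, 1, 2, 3}) = 4
G(8) = mex({0, 1, 2, 3, 4}) = 5
G(9) = mex({0, 1, 2, 4, 5}) = 3
G(10) = mex({0, 1, 2, 3, 5}) = 4
G(11) = mex({0, 1, 2, 3, 4}) = 5
G(12) = mex({0, 1, 2, 3, 4, 5}) = 6
G(13) = mex({1, 2, 3, 4, 5, 6}) = 0
G(14) = mex({0, 2, 3, 4, 5, 6}) = 1
G(15) = mex({0, 1, 3, 4, 5}) = 2
G(16) = mex({1, 2, 3, 4, 5, 6}) = 0
G(17) = mex({0, 2, 3, 4, 5}) = 1
G(18) = mex({0, 1, 3, 4, 5, 6}) = 2
G(19) = mex({0, 1, 2, 4, 5, 6}) = 3
G(20) = mex({0, 1, 2, 3, 5, 6}) = 4
G(21) = mex({0, 1, 2, 3, 4, 6}) = 5
Observe that G(13)..G(21) = 0, 1, 2, 0, 1, 2, 3, 4, 5 repeats G(0)..G(8) = 0, 1, 2, 0, 1, 2, 3, 4, 5.
For k >= max(S) = 9, G(k) is determined by the previous 9 values G(k-9)..G(k-1); a window of 9 consecutive values has recurred shifted by 13, so by induction G(k + 13) = G(k) for all k >= 0: the sequence is periodic from the start with period 13.
One period: G(0..12) = 0, 1, 2, 0, 1, 2, 3, 4, 5, 3, 4, 5, 6.
28 mod 13 = 2, so G(28) = G(2) = 2.

2


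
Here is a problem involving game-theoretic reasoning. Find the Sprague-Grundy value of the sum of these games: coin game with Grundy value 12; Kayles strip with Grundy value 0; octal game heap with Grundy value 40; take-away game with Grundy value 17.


By the Sprague-Grundy theorem, the Grundy value of a sum of games is the XOR of individual Grundy values.
coin game: Grundy value = 12. Running XOR: 0 XOR 12 = 12
Kayles strip: Grundy value = 0. Running XOR: 12 XOR 0 = 12
octal game heap: Grundy value = 40. Running XOR: 12 XOR 40 = 36
take-away game: Grundy value = 17. Running XOR: 36 XOR 17 = 53
The combined Grundy value is 53.

53


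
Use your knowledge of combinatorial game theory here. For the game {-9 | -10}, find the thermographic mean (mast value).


Game = {-9 | -10}, a switch {a | b} with numbers a > b.
Its thermograph has left wall a - t and right wall b + t, which meet at t = (a - b)/2, where both equal (a + b)/2. So the mast (mean value) is at (a + b)/2.
Mean = (-9 + (-10))/2 = -19/2 = -19/2

-19/2


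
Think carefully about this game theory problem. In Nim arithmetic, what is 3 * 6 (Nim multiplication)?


Nim multiplication is bilinear over XOR: (u XOR v) * w = (u*w) XOR (v*w).
So we split each operand into its bit components and XOR the pairwise Nim products.
3 = 1 + 2 (as XOR of powers of 2).
6 = 2 + 4 (as XOR of powers of 2).
Using the standard Nim-product table on single bits:
  2*2 = 3,   2*4 = 8,   2*8 = 12,
  4*4 = 6,   4*8 = 11,  8*8 = 13,
and  1*x = x (identity), k*l = l*k (commutative).
Pairwise Nim products:
  1 * 2 = 2
  1 * 4 = 4
  2 * 2 = 3
  2 * 4 = 8
XOR them: 2 XOR 4 XOR 3 XOR 8 = 13.
Result: 3 * 6 = 13 (in Nim).

13


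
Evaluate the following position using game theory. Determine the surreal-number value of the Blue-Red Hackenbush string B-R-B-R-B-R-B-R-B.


Edges (from ground): B-R-B-R-B-R-B-R-B
By Berlekamp's sign-expansion rule, a Blue-Red Hackenbush stalk has the value of the surreal number whose sign sequence is the edge sequence with B -> + and R -> -.
Sign sequence: +-+-+-+-+
Trace the sign expansion in the surreal number tree, starting from 0:
Edge 1: B (sign +) -> bounds (0, +inf), value = 1
Edge 2: R (sign -) -> bounds (0, 1), value = 1/2
Edge 3: B (sign +) -> bounds (1/2, 1), value = 3/4
Edge 4: R (sign -) -> bounds (1/2, 3/4), value = 5/8
Edge 5: B (sign +) -> bounds (5/8, 3/4), value = 11/16
Edge 6: R (sign -) -> bounds (5/8, 11/16), value = 21/32
Edge 7: B (sign +) -> bounds (21/32, 11/16), value = 43/64
Edge 8: R (sign -) -> bounds (21/32, 43/64), value = 85/128
Edge 9: B (sign +) -> bounds (85/128, 43/64), value = 171/256
Game value = 171/256

171/256


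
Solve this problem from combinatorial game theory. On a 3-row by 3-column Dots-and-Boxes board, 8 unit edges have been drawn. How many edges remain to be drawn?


Grid: 3 x 3 boxes, i.e. 4 rows and 4 columns of dots.
Horizontal edges: (rows + 1) * cols = 4 * 3 = 12
Vertical edges: rows * (cols + 1) = 3 * 4 = 12
Total edges: 12 + 12 = 24
Edges drawn: 8
Remaining: 24 - 8 = 16

16


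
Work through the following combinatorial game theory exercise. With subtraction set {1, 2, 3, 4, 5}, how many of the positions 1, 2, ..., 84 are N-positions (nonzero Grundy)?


Subtraction set S = {1, 2, 3, 4, 5}, so G(n) = n mod 6.
G(n) = 0 when n is a multiple of 6.
Multiples of 6 in [1, 84]: 14
N-positions (nonzero Grundy) = 84 - 14 = 70

70


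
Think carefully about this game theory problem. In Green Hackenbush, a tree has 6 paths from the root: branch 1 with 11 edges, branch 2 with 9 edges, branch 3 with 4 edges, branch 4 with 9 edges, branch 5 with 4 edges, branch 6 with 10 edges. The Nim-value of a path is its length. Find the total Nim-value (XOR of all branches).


The tree has 6 branches from the ground vertex.
In Green Hackenbush, the Nim-value of a simple path of length k is k.
Branch 1: length 11, Nim-value = 11
Branch 2: length 9, Nim-value = 9
Branch 3: length 4, Nim-value = 4
Branch 4: length 9, Nim-value = 9
Branch 5: length 4, Nim-value = 4
Branch 6: length 10, Nim-value = 10
Total Nim-value = XOR of all branch values:
0 XOR 11 = 11
11 XOR 9 = 2
2 XOR 4 = 6
6 XOR 9 = 15
15 XOR 4 = 11
11 XOR 10 = 1
Nim-value of the tree = 1

1


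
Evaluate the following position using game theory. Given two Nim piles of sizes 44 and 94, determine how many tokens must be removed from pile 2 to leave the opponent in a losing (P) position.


Piles: 44 and 94
Current XOR: 44 XOR 94 = 114 (non-zero, so this is an N-position).
To make the XOR zero, we need to find a move that balances the piles.
For pile 2 (size 94): target = 94 XOR 114 = 44
We reduce pile 2 from 94 to 44.
Tokens removed: 94 - 44 = 50
Verification: 44 XOR 44 = 0

50


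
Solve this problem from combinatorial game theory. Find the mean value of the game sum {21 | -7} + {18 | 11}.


G1 = {21 | -7}, G2 = {18 | 11}
Each is a switch {a | b} with numbers a > b; its mean value is (a + b)/2, and mean value is additive over game sums: m(G1 + G2) = m(G1) + m(G2).
Mean of G1 = (21 + (-7))/2 = 14/2 = 7
Mean of G2 = (18 + (11))/2 = 29/2 = 29/2
Mean of G1 + G2 = 7 + 29/2 = 43/2

43/2


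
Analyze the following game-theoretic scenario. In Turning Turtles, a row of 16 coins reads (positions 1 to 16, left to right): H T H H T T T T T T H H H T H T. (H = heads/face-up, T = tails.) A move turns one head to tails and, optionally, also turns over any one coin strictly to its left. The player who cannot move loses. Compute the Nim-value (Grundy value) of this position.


Coins: H T H H T T T T T T H H H T H T
Key fact: a single head at position k behaves exactly like a Nim heap of size k (turning it to T and optionally flipping a coin at j < k corresponds to moving the heap from k to j, or to 0), and heads combine as a disjunctive sum (two heads at the same place would cancel, matching j XOR j = 0). So the Nim-value is the XOR of the 1-indexed positions of the heads.
Face-up positions (1-indexed): [1, 3, 4, 11, 12, 13, 15]
XOR 0 with 1: 0 XOR 1 = 1
XOR 1 with 3: 1 XOR 3 = 2
XOR 2 with 4: 2 XOR 4 = 6
XOR 6 with 11: 6 XOR 11 = 13
XOR 13 with 12: 13 XOR 12 = 1
XOR 1 with 13: 1 XOR 13 = 12
XOR 12 with 15: 12 XOR 15 = 3
Nim-value = 3

3


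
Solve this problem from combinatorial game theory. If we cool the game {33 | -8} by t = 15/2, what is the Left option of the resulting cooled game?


Original game: {33 | -8} (a switch {a | b} with a > b).
Cooling by t (for t below the temperature (a - b)/2 = 41/2) taxes each move by t: {a | b} cooled by t is {a - t | b + t}.
Cooling amount: t = 15/2
Cooled Left option: 33 - 15/2 = 51/2
Cooled Right option: -8 + 15/2 = -1/2
Cooled game: {51/2 | -1/2}
Left option = 51/2

51/2


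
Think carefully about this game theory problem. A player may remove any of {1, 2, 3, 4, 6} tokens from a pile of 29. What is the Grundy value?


The subtraction set is S = {1, 2, 3, 4, 6}.
G(k) = mex{ G(k - s) : s in S, s <= k }. We compute iteratively: G(0) = 0.
G(1) = mex({0}) = 1
G(2) = mex({0, 1}) = 2
G(3) = mex({0, 1, 2}) = 3
G(4) = mex({0, 1, 2, 3}) = 4
G(5) = mex({1, 2, 3, 4}) = 0
G(6) = mex({0, 2, 3, 4}) = 1
G(7) = mex({0, 1, 3, 4}) = 2
G(8) = mex({0, 1, 2, 4}) = 3
G(9) = mex({0, 1, 2, 3}) = 4
G(10) = mex({1, 2, 3, 4}) = 0
Observe that G(5)..G(10) = 0, 1, 2, 3, 4, 0 repeats G(0)..G(5) = 0, 1, 2, 3, 4, 0.
For k >= max(S) = 6, G(k) is determined by the previous 6 values G(k-6)..G(k-1); a window of 6 consecutive values has recurred shifted by 5, so by induction G(k + 5) = G(k) for all k >= 0: the sequence is periodic from the start with period 5.
One period: G(0..4) = 0, 1, 2, 3, 4.
29 mod 5 = 4, so G(29) = G(4) = 4.

4


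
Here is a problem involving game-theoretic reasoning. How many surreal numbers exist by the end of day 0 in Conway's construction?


Day 0: {|} = 0 is born. Count = 1.
Day n: the number of surreal numbers born by day n is 2^(n+1) - 1.
By day 0: 2^1 - 1 = 1
By day 0: 1 surreal numbers.

1


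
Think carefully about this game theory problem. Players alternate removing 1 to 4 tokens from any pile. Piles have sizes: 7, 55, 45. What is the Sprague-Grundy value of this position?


Subtraction set: {1, 2, 3, 4}
For this subtraction set, G(n) = n mod 5 (period = max + 1 = 5).
Pile 1 (size 7): G(7) = 7 mod 5 = 2
Pile 2 (size 55): G(55) = 55 mod 5 = 0
Pile 3 (size 45): G(45) = 45 mod 5 = 0
Total Grundy value = XOR of all: 2 XOR 0 XOR 0 = 2

2


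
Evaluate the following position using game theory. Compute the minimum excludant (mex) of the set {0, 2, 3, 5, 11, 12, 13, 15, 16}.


Set = {0, 2, 3, 5, 11, 12, 13, 15, 16}
0 is in the set.
1 is NOT in the set. This is the mex.
mex = 1

1


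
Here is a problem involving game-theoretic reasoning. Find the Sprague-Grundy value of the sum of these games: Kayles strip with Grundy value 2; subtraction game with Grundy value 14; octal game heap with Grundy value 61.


By the Sprague-Grundy theorem, the Grundy value of a sum of games is the XOR of individual Grundy values.
Kayles strip: Grundy value = 2. Running XOR: 0 XOR 2 = 2
subtraction game: Grundy value = 14. Running XOR: 2 XOR 14 = 12
octal game heap: Grundy value = 61. Running XOR: 12 XOR 61 = 49
The combined Grundy value is 49.

49


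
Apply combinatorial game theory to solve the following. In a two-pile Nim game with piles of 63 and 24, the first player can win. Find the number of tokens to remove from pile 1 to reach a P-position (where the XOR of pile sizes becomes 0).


Piles: 63 and 24
Current XOR: 63 XOR 24 = 39 (non-zero, so this is an N-position).
To make the XOR zero, we need to find a move that balances the piles.
For pile 1 (size 63): target = 63 XOR 39 = 24
We reduce pile 1 from 63 to 24.
Tokens removed: 63 - 24 = 39
Verification: 24 XOR 24 = 0

39


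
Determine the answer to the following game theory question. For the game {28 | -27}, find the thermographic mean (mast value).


Game = {28 | -27}, a switch {a | b} with numbers a > b.
Its thermograph has left wall a - t and right wall b + t, which meet at t = (a - b)/2, where both equal (a + b)/2. So the mast (mean value) is at (a + b)/2.
Mean = (28 + (-27))/2 = 1/2 = 1/2

1/2


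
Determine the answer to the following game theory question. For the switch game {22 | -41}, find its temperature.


The game is {22 | -41}, a switch {a | b} with numbers a > b.
Cooling {a | b} by t gives {a - t | b + t}, which stops being hot when a - t = b + t, i.e. at t = (a - b)/2. So the temperature of a switch is (a - b)/2.
Temperature = (Left option - Right option) / 2
= (22 - (-41)) / 2
= 63 / 2
= 63/2

63/2


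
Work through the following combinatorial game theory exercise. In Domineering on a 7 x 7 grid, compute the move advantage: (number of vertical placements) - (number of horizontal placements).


Board is 7 x 7 (rows x cols).
Left (vertical) placements: (rows-1) * cols = 6 * 7 = 42
Right (horizontal) placements: rows * (cols-1) = 7 * 6 = 42
Advantage = Left - Right = 42 - 42 = 0

0


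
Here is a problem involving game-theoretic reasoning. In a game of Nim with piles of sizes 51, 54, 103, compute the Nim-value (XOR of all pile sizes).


We need the XOR (exclusive or) of all pile sizes.
After XOR-ing pile 1 (size 51): 0 XOR 51 = 51
After XOR-ing pile 2 (size 54): 51 XOR 54 = 5
After XOR-ing pile 3 (size 103): 5 XOR 103 = 98
The Nim-value of this position is 98.

98


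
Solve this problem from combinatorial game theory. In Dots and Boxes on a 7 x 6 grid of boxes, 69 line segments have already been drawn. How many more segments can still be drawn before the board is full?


Grid: 7 x 6 boxes, i.e. 8 rows and 7 columns of dots.
Horizontal edges: (rows + 1) * cols = 8 * 6 = 48
Vertical edges: rows * (cols + 1) = 7 * 7 = 49
Total edges: 48 + 49 = 97
Edges drawn: 69
Remaining: 97 - 69 = 28

28


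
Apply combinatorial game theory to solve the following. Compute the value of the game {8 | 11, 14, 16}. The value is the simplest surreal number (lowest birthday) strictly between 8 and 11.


Left options: {8}, max = 8
Right options: {11, 14, 16}, min = 11
All options are numbers and max(Left) < min(Right), so by the simplicity theorem the value is the simplest (earliest-born) number strictly between 8 and 11.
Integers 9 through 10 all lie strictly between 8 and 11.
Among integers, the simplest (lowest birthday = smallest |n|; 0 is born on day 0, +-n on day n) is 9.
No non-integer in the interval can be simpler: if x is a non-integer in the interval, then floor(x) or ceil(x) also lies in the interval (the interval contains an integer), and both are proper prefixes of x's sign expansion, i.e. born earlier. So the game value is 9.
Game value = 9

9


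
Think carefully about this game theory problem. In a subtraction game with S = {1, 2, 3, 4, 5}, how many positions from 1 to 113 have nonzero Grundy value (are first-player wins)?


Subtraction set S = {1, 2, 3, 4, 5}, so G(n) = n mod 6.
G(n) = 0 when n is a multiple of 6.
Multiples of 6 in [1, 113]: 18
N-positions (nonzero Grundy) = 113 - 18 = 95

95


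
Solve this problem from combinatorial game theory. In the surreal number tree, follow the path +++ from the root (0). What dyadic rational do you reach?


Sign expansion: +++
Rule: track bounds (lo, hi), initially (-inf, +inf). On '+', the current value becomes lo and we move to the simplest number in (value, hi): value + 1 if hi = +inf, otherwise the midpoint (value + hi)/2. On '-', the current value becomes hi and we move to value - 1 if lo = -inf, otherwise the midpoint (lo + value)/2.
Start at 0.
Step 1: sign = +, move right. Bounds: (0, +inf). Value = 1
Step 2: sign = +, move right. Bounds: (1, +inf). Value = 2
Step 3: sign = +, move right. Bounds: (2, +inf). Value = 3
The surreal number with sign expansion +++ is 3.

3


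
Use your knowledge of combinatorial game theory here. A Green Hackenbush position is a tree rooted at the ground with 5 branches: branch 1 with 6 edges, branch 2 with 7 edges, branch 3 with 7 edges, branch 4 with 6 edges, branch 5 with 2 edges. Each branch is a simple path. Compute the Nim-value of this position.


The tree has 5 branches from the ground vertex.
In Green Hackenbush, the Nim-value of a simple path of length k is k.
Branch 1: length 6, Nim-value = 6
Branch 2: length 7, Nim-value = 7
Branch 3: length 7, Nim-value = 7
Branch 4: length 6, Nim-value = 6
Branch 5: length 2, Nim-value = 2
Total Nim-value = XOR of all branch values:
0 XOR 6 = 6
6 XOR 7 = 1
1 XOR 7 = 6
6 XOR 6 = 0
0 XOR 2 = 2
Nim-value of the tree = 2

2


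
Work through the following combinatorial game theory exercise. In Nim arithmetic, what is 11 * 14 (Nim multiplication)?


Nim multiplication is bilinear over XOR: (u XOR v) * w = (u*w) XOR (v*w).
So we split each operand into its bit components and XOR the pairwise Nim products.
11 = 1 + 2 + 8 (as XOR of powers of 2).
14 = 2 + 4 + 8 (as XOR of powers of 2).
Using the standard Nim-product table on single bits:
  2*2 = 3,   2*4 = 8,   2*8 = 12,
  4*4 = 6,   4*8 = 11,  8*8 = 13,
and  1*x = x (identity), k*l = l*k (commutative).
Pairwise Nim products:
  1 * 2 = 2
  1 * 4 = 4
  1 * 8 = 8
  2 * 2 = 3
  2 * 4 = 8
  2 * 8 = 12
  8 * 2 = 12
  8 * 4 = 11
  8 * 8 = 13
XOR them: 2 XOR 4 XOR 8 XOR 3 XOR 8 XOR 12 XOR 12 XOR 11 XOR 13 = 3.
Result: 11 * 14 = 3 (in Nim).

3


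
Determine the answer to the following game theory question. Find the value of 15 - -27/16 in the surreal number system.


x = 15, y = -27/16
Converting to common denominator: 16
x = 240/16, y = -27/16
x - y = 15 - -27/16 = 267/16

267/16


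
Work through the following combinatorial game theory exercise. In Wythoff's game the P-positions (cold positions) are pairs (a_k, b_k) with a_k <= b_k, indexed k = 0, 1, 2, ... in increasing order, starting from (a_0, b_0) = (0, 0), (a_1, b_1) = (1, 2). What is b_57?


By Wythoff's theorem, a_k = floor(k * phi) and b_k = floor(k * phi^2) = a_k + k, where phi = (1 + sqrt(5))/2 is the golden ratio.
phi = (1 + sqrt(5))/2 = 1.618034
phi^2 = phi + 1 = 2.618034
k = 57
k * phi^2 = 57 * 2.618034 = 149.227937
b_57 = floor(k * phi^2) = 149 (check: a_57 + k = 92 + 57 = 149)

149


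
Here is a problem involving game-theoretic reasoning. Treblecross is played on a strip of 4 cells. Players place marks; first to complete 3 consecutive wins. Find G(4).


Treblecross: place X on empty cells; 3-in-a-row wins.
Playing within two cells of an existing X lets the opponent win at once, so sensible play treats the cells i-2..i+2 around each X as dead. The player left with no safe cell loses, so this is a normal-play take-away game on strips of safe cells.
Placing X at cell i (0-indexed) of a strip of k safe cells leaves independent strips of sizes max(0, i-2) and max(0, k-i-3). Hence G(k) = mex{ G(max(0,i-2)) XOR G(max(0,k-i-3)) : 0 <= i < k }, with G(0) = 0.
G(1): splits (0,0):0^0=0 -> mex({0}) = 1
G(2): splits (0,0):0^0=0 -> mex({0}) = 1
G(3): splits (0,0):0^0=0 -> mex({0}) = 1
G(4): splits (0,1):0^1=1 (0,0):0^0=0 -> mex({0, 1}) = 2
Therefore G(4) = 2.

2


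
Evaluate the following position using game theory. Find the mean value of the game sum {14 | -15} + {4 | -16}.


G1 = {14 | -15}, G2 = {4 | -16}
Each is a switch {a | b} with numbers a > b; its mean value is (a + b)/2, and mean value is additive over game sums: m(G1 + G2) = m(G1) + m(G2).
Mean of G1 = (14 + (-15))/2 = -1/2 = -1/2
Mean of G2 = (4 + (-16))/2 = -12/2 = -6
Mean of G1 + G2 = -1/2 + -6 = -13/2

-13/2


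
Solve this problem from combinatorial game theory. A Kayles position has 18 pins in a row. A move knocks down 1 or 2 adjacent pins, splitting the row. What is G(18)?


Kayles: a move removes 1 or 2 adjacent pins from a contiguous row.
Removing pins from a row of k leaves two independent rows (a, b) with a + b = k - 1 (one pin) or a + b = k - 2 (two pins); an end removal gives a = 0.
By Sprague-Grundy, G(k) = mex{ G(a) XOR G(b) } over all these splits. G(0) = 0.
G(1): splits (0,0):0^0=0 -> mex({0}) = 1
G(2): splits (0,1):0^1=1 (0,0):0^0=0 -> mex({0, 1}) = 2
G(3): splits (0,2):0^2=2 (1,1):1^1=0 (0,1):0^1=1 -> mex({0, 1, 2}) = 3
G(4): splits (0,3):0^3=3 (1,2):1^2=3 (0,2):0^2=2 (1,1):1^1=0 -> mex({0, 2, 3}) = 1
G(5): splits (0,4):0^1=1 (1,3):1^3=2 (2,2):2^2=0 (0,3):0^3=3 (1,2):1^2=3 -> mex({0, 1, 2, 3}) = 4
G(6) = mex({0, 1, 2, 4}) = 3
G(7) = mex({0, 1, 3, 4, 5}) = 2
G(8) = mex({0, 2, 3, 5, 6}) = 1
G(9) = mex({0, 1, 2, 3, 6, 7}) = 4
G(10) = mex({0, 1, 3, 4, 5, 7}) = 2
G(11) = mex({0, 1, 2, 3, 4, 5}) = 6
G(12) = mex({0, 1, 2, 3, 5, 6, 7}) = 4
G(13) = mex({0, 2, 3, 4, 6, 7}) = 1
G(14) = mex({0, 1, 4, 5, 6, 7}) = 2
G(15) = mex({0, 1, 2, 3, 4, 5, 6}) = 7
G(16) = mex({0, 2, 3, 5, 6, 7}) = 1
G(17) = mex({0, 1, 2, 3, 5, 6, 7}) = 4
G(18) = mex({0, 1, 2, 4, 5, 6}) = 3
Therefore G(18) = 3.

3


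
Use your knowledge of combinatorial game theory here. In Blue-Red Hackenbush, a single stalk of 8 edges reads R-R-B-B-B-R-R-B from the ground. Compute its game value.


Edges (from ground): R-R-B-B-B-R-R-B
By Berlekamp's sign-expansion rule, a Blue-Red Hackenbush stalk has the value of the surreal number whose sign sequence is the edge sequence with B -> + and R -> -.
Sign sequence: --+++--+
Trace the sign expansion in the surreal number tree, starting from 0:
Edge 1: R (sign -) -> bounds (-inf, 0), value = -1
Edge 2: R (sign -) -> bounds (-inf, -1), value = -2
Edge 3: B (sign +) -> bounds (-2, -1), value = -3/2
Edge 4: B (sign +) -> bounds (-3/2, -1), value = -5/4
Edge 5: B (sign +) -> bounds (-5/4, -1), value = -9/8
Edge 6: R (sign -) -> bounds (-5/4, -9/8), value = -19/16
Edge 7: R (sign -) -> bounds (-5/4, -19/16), value = -39/32
Edge 8: B (sign +) -> bounds (-39/32, -19/16), value = -77/64
Game value = -77/64

-77/64


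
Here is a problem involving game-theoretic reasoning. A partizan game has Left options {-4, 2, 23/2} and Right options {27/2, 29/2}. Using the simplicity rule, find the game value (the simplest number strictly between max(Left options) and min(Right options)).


Left options: {-4, 2, 23/2}, max = 23/2
Right options: {27/2, 29/2}, min = 27/2
All options are numbers and max(Left) < min(Right), so by the simplicity theorem the value is the simplest (earliest-born) number strictly between 23/2 and 27/2.
Integers 12 through 13 all lie strictly between 23/2 and 27/2.
Among integers, the simplest (lowest birthday = smallest |n|; 0 is born on day 0, +-n on day n) is 12.
No non-integer in the interval can be simpler: if x is a non-integer in the interval, then floor(x) or ceil(x) also lies in the interval (the interval contains an integer), and both are proper prefixes of x's sign expansion, i.e. born earlier. So the game value is 12.
Game value = 12

12


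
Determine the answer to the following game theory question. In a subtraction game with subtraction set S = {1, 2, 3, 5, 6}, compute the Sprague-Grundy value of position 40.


The subtraction set is S = {1, 2, 3, 5, 6}.
G(k) = mex{ G(k - s) : s in S, s <= k }. We compute iteratively: G(0) = 0.
G(1) = mex({0}) = 1
G(2) = mex({0, 1}) = 2
G(3) = mex({0, 1, 2}) = 3
G(4) = mex({1, 2, 3}) = 0
G(5) = mex({0, 2, 3}) = 1
G(6) = mex({0, 1, 3}) = 2
G(7) = mex({0, 1, 2}) = 3
G(8) = mex({1, 2, 3}) = 0
G(9) = mex({0, 2, 3}) = 1
Observe that G(4)..G(9) = 0, 1, 2, 3, 0, 1 repeats G(0)..G(5) = 0, 1, 2, 3, 0, 1.
For k >= max(S) = 6, G(k) is determined by the previous 6 values G(k-6)..G(k-1); a window of 6 consecutive values has recurred shifted by 4, so by induction G(k + 4) = G(k) for all k >= 0: the sequence is periodic from the start with period 4.
One period: G(0..3) = 0, 1, 2, 3.
40 mod 4 = 0, so G(40) = G(0) = 0.

0


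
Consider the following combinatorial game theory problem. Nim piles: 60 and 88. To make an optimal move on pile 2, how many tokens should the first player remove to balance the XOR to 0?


Piles: 60 and 88
Current XOR: 60 XOR 88 = 100 (non-zero, so this is an N-position).
To make the XOR zero, we need to find a move that balances the piles.
For pile 2 (size 88): target = 88 XOR 100 = 60
We reduce pile 2 from 88 to 60.
Tokens removed: 88 - 60 = 28
Verification: 60 XOR 60 = 0

28


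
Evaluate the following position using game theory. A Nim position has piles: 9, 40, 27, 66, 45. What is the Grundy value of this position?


We need the XOR (exclusive or) of all pile sizes.
After XOR-ing pile 1 (size 9): 0 XOR 9 = 9
After XOR-ing pile 2 (size 40): 9 XOR 40 = 33
After XOR-ing pile 3 (size 27): 33 XOR 27 = 58
After XOR-ing pile 4 (size 66): 58 XOR 66 = 120
After XOR-ing pile 5 (size 45): 120 XOR 45 = 85
The Nim-value of this position is 85.

85


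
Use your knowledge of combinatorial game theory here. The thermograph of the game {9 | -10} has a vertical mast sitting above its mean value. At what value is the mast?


Game = {9 | -10}, a switch {a | b} with numbers a > b.
Its thermograph has left wall a - t and right wall b + t, which meet at t = (a - b)/2, where both equal (a + b)/2. So the mast (mean value) is at (a + b)/2.
Mean = (9 + (-10))/2 = -1/2 = -1/2

-1/2


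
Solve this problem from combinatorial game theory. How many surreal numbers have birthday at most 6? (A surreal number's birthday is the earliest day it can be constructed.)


Day 0: {|} = 0 is born. Count = 1.
Day n: the number of surreal numbers born by day n is 2^(n+1) - 1.
By day 0: 2^1 - 1 = 1
By day 1: 2^2 - 1 = 3
By day 2: 2^3 - 1 = 7
By day 3: 2^4 - 1 = 15
By day 4: 2^5 - 1 = 31
By day 5: 2^6 - 1 = 63
By day 6: 2^7 - 1 = 127
By day 6: 127 surreal numbers.

127


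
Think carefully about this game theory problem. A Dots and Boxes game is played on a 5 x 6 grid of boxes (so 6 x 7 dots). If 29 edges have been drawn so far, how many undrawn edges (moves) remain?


Grid: 5 x 6 boxes, i.e. 6 rows and 7 columns of dots.
Horizontal edges: (rows + 1) * cols = 6 * 6 = 36
Vertical edges: rows * (cols + 1) = 5 * 7 = 35
Total edges: 36 + 35 = 71
Edges drawn: 29
Remaining: 71 - 29 = 42

42


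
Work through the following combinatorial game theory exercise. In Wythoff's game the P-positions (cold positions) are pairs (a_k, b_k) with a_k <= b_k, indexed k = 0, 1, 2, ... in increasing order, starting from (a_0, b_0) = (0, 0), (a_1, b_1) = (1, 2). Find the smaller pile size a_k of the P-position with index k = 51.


By Wythoff's theorem, a_k = floor(k * phi) and b_k = floor(k * phi^2) = a_k + k, where phi = (1 + sqrt(5))/2 is the golden ratio.
phi = (1 + sqrt(5))/2 = 1.618034
k = 51
k * phi = 51 * 1.618034 = 82.519733
a_51 = floor(k * phi) = 82

82


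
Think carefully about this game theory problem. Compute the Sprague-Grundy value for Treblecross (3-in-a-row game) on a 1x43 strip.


Treblecross: place X on empty cells; 3-in-a-row wins.
Playing within two cells of an existing X lets the opponent win at once, so sensible play treats the cells i-2..i+2 around each X as dead. The player left with no safe cell loses, so this is a normal-play take-away game on strips of safe cells.
Placing X at cell i (0-indexed) of a strip of k safe cells leaves independent strips of sizes max(0, i-2) and max(0, k-i-3). Hence G(k) = mex{ G(max(0,i-2)) XOR G(max(0,k-i-3)) : 0 <= i < k }, with G(0) = 0.
G(1): splits (0,0):0^0=0 -> mex({0}) = 1
G(2): splits (0,0):0^0=0 -> mex({0}) = 1
G(3): splits (0,0):0^0=0 -> mex({0}) = 1
G(4): splits (0,1):0^1=1 (0,0):0^0=0 -> mex({0, 1}) = 2
G(5): splits (0,2):0^1=1 (0,1):0^1=1 (0,0):0^0=0 -> mex({0, 1}) = 2
G(6) = mex({1}) = 0
G(7) = mex({0, 1, 2}) = 3
G(8) = mex({0, 1, 2}) = 3
G(9) = mex({0, 2}) = 1
G(10) = mex({0, 2, 3}) = 1
G(11) = mex({0, 3}) = 1
G(12) = mex({1, 3}) = 0
G(13) = mex({0, 1, 2, 3}) = 4
G(14) = mex({0, 1, 2}) = 3
G(15) = mex({0, 1, 2}) = 3
G(16) = mex({0, 1, 2, 4}) = 3
G(17) = mex({0, 1, 3, 4}) = 2
G(18) = mex({0, 1, 3, 4}) = 2
G(19) = mex({0, 1, 3, 5}) = 2
G(20) = mex({0, 1, 2, 3, 5}) = 4
G(21) = mex({0, 1, 2, 3, 5}) = 4
G(22) = mex({1, 2, 6}) = 0
G(23) = mex({0, 1, 2, 3, 4, 6}) = 5
G(24) = mex({0, 1, 2, 3, 4}) = 5
G(25) = mex({0, 1, 3, 4, 7}) = 2
G(26) = mex({0, 1, 3, 4, 5, 7}) = 2
G(27) = mex({0, 1, 3, 5}) = 2
G(28) = mex({0, 1, 2, 5}) = 3
G(29) = mex({0, 1, 2, 4, 5, 6}) = 3
G(30) = mex({1, 2, 4, 6}) = 0
G(31) = mex({0, 1, 2, 3, 4, 6}) = 5
G(32) = mex({1, 2, 3, 4, 7}) = 0
G(33) = mex({0, 3, 7}) = 1
G(34) = mex({0, 2, 3, 5, 7}) = 1
G(35) = mex({0, 2, 3, 5, 6}) = 1
G(36) = mex({0, 1, 2, 5, 6}) = 3
G(37) = mex({0, 1, 2, 4, 5, 6}) = 3
G(38) = mex({0, 1, 2, 4}) = 3
G(39) = mex({0, 1, 2, 3, 4, 7}) = 5
G(40) = mex({0, 1, 2, 3, 4, 5, 7}) = 6
G(41) = mex({0, 1, 2, 3, 5, 7}) = 4
G(42) = mex({0, 1, 2, 3, 5, 6, 7}) = 4
G(43) = mex({0, 2, 3, 5, 6}) = 1
Therefore G(43) = 1.

1


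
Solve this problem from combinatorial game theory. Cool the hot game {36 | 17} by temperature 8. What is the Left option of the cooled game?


Original game: {36 | 17} (a switch {a | b} with a > b).
Cooling by t (for t below the temperature (a - b)/2 = 19/2) taxes each move by t: {a | b} cooled by t is {a - t | b + t}.
Cooling amount: t = 8
Cooled Left option: 36 - 8 = 28
Cooled Right option: 17 + 8 = 25
Cooled game: {28 | 25}
Left option = 28

28


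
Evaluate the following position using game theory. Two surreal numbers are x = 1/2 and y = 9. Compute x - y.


x = 1/2, y = 9
Converting to common denominator: 2
x = 1/2, y = 18/2
x - y = 1/2 - 9 = -17/2

-17/2


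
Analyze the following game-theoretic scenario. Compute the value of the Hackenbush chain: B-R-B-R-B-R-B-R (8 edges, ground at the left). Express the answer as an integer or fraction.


Edges (from ground): B-R-B-R-B-R-B-R
By Berlekamp's sign-expansion rule, a Blue-Red Hackenbush stalk has the value of the surreal number whose sign sequence is the edge sequence with B -> + and R -> -.
Sign sequence: +-+-+-+-
Trace the sign expansion in the surreal number tree, starting from 0:
Edge 1: B (sign +) -> bounds (0, +inf), value = 1
Edge 2: R (sign -) -> bounds (0, 1), value = 1/2
Edge 3: B (sign +) -> bounds (1/2, 1), value = 3/4
Edge 4: R (sign -) -> bounds (1/2, 3/4), value = 5/8
Edge 5: B (sign +) -> bounds (5/8, 3/4), value = 11/16
Edge 6: R (sign -) -> bounds (5/8, 11/16), value = 21/32
Edge 7: B (sign +) -> bounds (21/32, 11/16), value = 43/64
Edge 8: R (sign -) -> bounds (21/32, 43/64), value = 85/128
Game value = 85/128

85/128


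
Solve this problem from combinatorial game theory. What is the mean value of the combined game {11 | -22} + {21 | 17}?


G1 = {11 | -22}, G2 = {21 | 17}
Each is a switch {a | b} with numbers a > b; its mean value is (a + b)/2, and mean value is additive over game sums: m(G1 + G2) = m(G1) + m(G2).
Mean of G1 = (11 + (-22))/2 = -11/2 = -11/2
Mean of G2 = (21 + (17))/2 = 38/2 = 19
Mean of G1 + G2 = -11/2 + 19 = 27/2

27/2


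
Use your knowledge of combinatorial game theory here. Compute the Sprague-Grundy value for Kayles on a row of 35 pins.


Kayles: a move removes 1 or 2 adjacent pins from a contiguous row.
Removing pins from a row of k leaves two independent rows (a, b) with a + b = k - 1 (one pin) or a + b = k - 2 (two pins); an end removal gives a = 0.
By Sprague-Grundy, G(k) = mex{ G(a) XOR G(b) } over all these splits. G(0) = 0.
G(1): splits (0,0):0^0=0 -> mex({0}) = 1
G(2): splits (0,1):0^1=1 (0,0):0^0=0 -> mex({0, 1}) = 2
G(3): splits (0,2):0^2=2 (1,1):1^1=0 (0,1):0^1=1 -> mex({0, 1, 2}) = 3
G(4): splits (0,3):0^3=3 (1,2):1^2=3 (0,2):0^2=2 (1,1):1^1=0 -> mex({0, 2, 3}) = 1
G(5): splits (0,4):0^1=1 (1,3):1^3=2 (2,2):2^2=0 (0,3):0^3=3 (1,2):1^2=3 -> mex({0, 1, 2, 3}) = 4
G(6) = mex({0, 1, 2, 4}) = 3
G(7) = mex({0, 1, 3, 4, 5}) = 2
G(8) = mex({0, 2, 3, 5, 6}) = 1
G(9) = mex({0, 1, 2, 3, 6, 7}) = 4
G(10) = mex({0, 1, 3, 4, 5, 7}) = 2
G(11) = mex({0, 1, 2, 3, 4, 5}) = 6
G(12) = mex({0, 1, 2, 3, 5, 6, 7}) = 4
G(13) = mex({0, 2, 3, 4, 6, 7}) = 1
G(14) = mex({0, 1, 4, 5, 6, 7}) = 2
G(15) = mex({0, 1, 2, 3, 4, 5, 6}) = 7
G(16) = mex({0, 2, 3, 5, 6, 7}) = 1
G(17) = mex({0, 1, 2, 3, 5, 6, 7}) = 4
G(18) = mex({0, 1, 2, 4, 5, 6}) = 3
G(19) = mex({0, 1, 3, 4, 5, 7}) = 2
G(20) = mex({0, 2, 3, 4, 5, 6, 7}) = 1
G(21) = mex({0, 1, 2, 3, 5, 6, 7}) = 4
G(22) = mex({0, 1, 2, 3, 4, 5, 7}) = 6
G(23) = mex({0, 1, 2, 3, 4, 5, 6}) = 7
G(24) = mex({0, 1, 2, 3, 5, 6, 7}) = 4
G(25) = mex({0, 2, 3, 4, 6, 7}) = 1
G(26) = mex({0, 1, 3, 4, 5, 6, 7}) = 2
G(27) = mex({0, 1, 2, 3, 4, 5, 6, 7}) = 8
G(28) = mex({0, 1, 2, 3, 4, 6, 7, 8}) = 5
G(29) = mex({0, 1, 2, 3, 5, 6, 7, 8, 9}) = 4
G(30) = mex({0, 1, 2, 3, 4, 5, 6, 9, 10}) = 7
G(31) = mex({0, 1, 3, 4, 5, 7, 10, 11}) = 2
G(32) = mex({0, 2, 3, 4, 5, 6, 7, 9, 11}) = 1
G(33) = mex({0, 1, 2, 3, 4, 5, 6, 7, 9, 12}) = 8
G(34) = mex({0, 1, 2, 3, 4, 5, 7, 8, 11, 12}) = 6
G(35) = mex({0, 1, 2, 3, 4, 5, 6, 8, 9, 10, 11}) = 7
Therefore G(35) = 7.

7


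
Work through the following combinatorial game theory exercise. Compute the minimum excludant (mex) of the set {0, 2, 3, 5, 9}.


Set = {0, 2, 3, 5, 9}
0 is in the set.
1 is NOT in the set. This is the mex.
mex = 1

1


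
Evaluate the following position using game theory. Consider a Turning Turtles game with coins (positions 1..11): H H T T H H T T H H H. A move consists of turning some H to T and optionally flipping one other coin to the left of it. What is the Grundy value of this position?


Coins: H H T T H H T T H H H
Key fact: a single head at position k behaves exactly like a Nim heap of size k (turning it to T and optionally flipping a coin at j < k corresponds to moving the heap from k to j, or to 0), and heads combine as a disjunctive sum (two heads at the same place would cancel, matching j XOR j = 0). So the Nim-value is the XOR of the 1-indexed positions of the heads.
Face-up positions (1-indexed): [1, 2, 5, 6, 9, 10, 11]
XOR 0 with 1: 0 XOR 1 = 1
XOR 1 with 2: 1 XOR 2 = 3
XOR 3 with 5: 3 XOR 5 = 6
XOR 6 with 6: 6 XOR 6 = 0
XOR 0 with 9: 0 XOR 9 = 9
XOR 9 with 10: 9 XOR 10 = 3
XOR 3 with 11: 3 XOR 11 = 8
Nim-value = 8

8


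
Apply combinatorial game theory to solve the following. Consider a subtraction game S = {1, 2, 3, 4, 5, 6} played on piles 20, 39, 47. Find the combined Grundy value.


Subtraction set: {1, 2, 3, 4, 5, 6}
For this subtraction set, G(n) = n mod 7 (period = max + 1 = 7).
Pile 1 (size 20): G(20) = 20 mod 7 = 6
Pile 2 (size 39): G(39) = 39 mod 7 = 4
Pile 3 (size 47): G(47) = 47 mod 7 = 5
Total Grundy value = XOR of all: 6 XOR 4 XOR 5 = 7

7


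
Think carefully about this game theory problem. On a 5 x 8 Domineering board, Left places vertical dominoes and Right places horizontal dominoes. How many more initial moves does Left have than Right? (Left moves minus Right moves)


Board is 5 x 8 (rows x cols).
Left (vertical) placements: (rows-1) * cols = 4 * 8 = 32
Right (horizontal) placements: rows * (cols-1) = 5 * 7 = 35
Advantage = Left - Right = 32 - 35 = -3

-3
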